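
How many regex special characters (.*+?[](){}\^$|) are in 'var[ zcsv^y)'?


Regex special characters are: . * + ? [ ] ( ) { } \ ^ $ |
Scanning 'var[ zcsv^y)':
  pos 3: '[' -> SPECIAL
  pos 9: '^' -> SPECIAL
  pos 11: ')' -> SPECIAL
Special chars found: ['[', '^', ')']
Total: 3

3


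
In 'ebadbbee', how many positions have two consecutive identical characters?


Looking for consecutive identical characters in 'ebadbbee':
  pos 0-1: 'e' vs 'b' -> different
  pos 1-2: 'b' vs 'a' -> different
  pos 2-3: 'a' vs 'd' -> different
  pos 3-4: 'd' vs 'b' -> different
  pos 4-5: 'b' vs 'b' -> MATCH ('bb')
  pos 5-6: 'b' vs 'e' -> different
  pos 6-7: 'e' vs 'e' -> MATCH ('ee')
Consecutive identical pairs: ['bb', 'ee']
Count: 2

2


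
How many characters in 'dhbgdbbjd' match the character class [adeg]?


Character class [adeg] matches any of: {a, d, e, g}
Scanning string 'dhbgdbbjd' character by character:
  pos 0: 'd' -> MATCH
  pos 1: 'h' -> no
  pos 2: 'b' -> no
  pos 3: 'g' -> MATCH
  pos 4: 'd' -> MATCH
  pos 5: 'b' -> no
  pos 6: 'b' -> no
  pos 7: 'j' -> no
  pos 8: 'd' -> MATCH
Total matches: 4

4


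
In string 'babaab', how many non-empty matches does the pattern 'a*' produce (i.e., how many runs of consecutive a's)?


Pattern 'a*' matches zero or more a's. We want non-empty runs of consecutive a's.
String: 'babaab'
Walking through the string to find runs of a's:
  Run 1: positions 1-1 -> 'a'
  Run 2: positions 3-4 -> 'aa'
Non-empty runs found: ['a', 'aa']
Count: 2

2


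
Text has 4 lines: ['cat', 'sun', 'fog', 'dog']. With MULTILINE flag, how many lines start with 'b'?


With MULTILINE flag, ^ matches the start of each line.
Lines: ['cat', 'sun', 'fog', 'dog']
Checking which lines start with 'b':
  Line 1: 'cat' -> no
  Line 2: 'sun' -> no
  Line 3: 'fog' -> no
  Line 4: 'dog' -> no
Matching lines: []
Count: 0

0


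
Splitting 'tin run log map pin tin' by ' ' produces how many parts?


Splitting by ' ' breaks the string at each occurrence of the separator.
Text: 'tin run log map pin tin'
Parts after split:
  Part 1: 'tin'
  Part 2: 'run'
  Part 3: 'log'
  Part 4: 'map'
  Part 5: 'pin'
  Part 6: 'tin'
Total parts: 6

6


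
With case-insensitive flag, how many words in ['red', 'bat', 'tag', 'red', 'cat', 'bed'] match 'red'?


Case-insensitive matching: compare each word's lowercase form to 'red'.
  'red' -> lower='red' -> MATCH
  'bat' -> lower='bat' -> no
  'tag' -> lower='tag' -> no
  'red' -> lower='red' -> MATCH
  'cat' -> lower='cat' -> no
  'bed' -> lower='bed' -> no
Matches: ['red', 'red']
Count: 2

2


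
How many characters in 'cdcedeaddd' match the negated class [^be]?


Negated class [^be] matches any char NOT in {b, e}
Scanning 'cdcedeaddd':
  pos 0: 'c' -> MATCH
  pos 1: 'd' -> MATCH
  pos 2: 'c' -> MATCH
  pos 3: 'e' -> no (excluded)
  pos 4: 'd' -> MATCH
  pos 5: 'e' -> no (excluded)
  pos 6: 'a' -> MATCH
  pos 7: 'd' -> MATCH
  pos 8: 'd' -> MATCH
  pos 9: 'd' -> MATCH
Total matches: 8

8


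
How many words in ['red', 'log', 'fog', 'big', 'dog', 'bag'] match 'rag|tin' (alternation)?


Alternation 'rag|tin' matches either 'rag' or 'tin'.
Checking each word:
  'red' -> no
  'log' -> no
  'fog' -> no
  'big' -> no
  'dog' -> no
  'bag' -> no
Matches: []
Count: 0

0


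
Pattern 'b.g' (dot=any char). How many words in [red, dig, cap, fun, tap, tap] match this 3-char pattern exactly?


Pattern 'b.g' means: starts with 'b', any single char, ends with 'g'.
Checking each word (must be exactly 3 chars):
  'red' (len=3): no
  'dig' (len=3): no
  'cap' (len=3): no
  'fun' (len=3): no
  'tap' (len=3): no
  'tap' (len=3): no
Matching words: []
Total: 0

0


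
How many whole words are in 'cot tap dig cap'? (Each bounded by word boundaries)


Word boundaries (\b) mark the start/end of each word.
Text: 'cot tap dig cap'
Splitting by whitespace:
  Word 1: 'cot'
  Word 2: 'tap'
  Word 3: 'dig'
  Word 4: 'cap'
Total whole words: 4

4


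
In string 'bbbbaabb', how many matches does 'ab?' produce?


Pattern 'ab?' matches 'a' optionally followed by 'b'.
String: 'bbbbaabb'
Scanning left to right for 'a' then checking next char:
  Match 1: 'a' (a not followed by b)
  Match 2: 'ab' (a followed by b)
Total matches: 2

2


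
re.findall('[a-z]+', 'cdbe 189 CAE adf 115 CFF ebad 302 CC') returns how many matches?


Pattern '[a-z]+' finds one or more lowercase letters.
Text: 'cdbe 189 CAE adf 115 CFF ebad 302 CC'
Scanning for matches:
  Match 1: 'cdbe'
  Match 2: 'adf'
  Match 3: 'ebad'
Total matches: 3

3


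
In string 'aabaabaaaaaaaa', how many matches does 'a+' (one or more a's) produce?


Pattern 'a+' matches one or more consecutive a's.
String: 'aabaabaaaaaaaa'
Scanning for runs of a:
  Match 1: 'aa' (length 2)
  Match 2: 'aa' (length 2)
  Match 3: 'aaaaaaaa' (length 8)
Total matches: 3

3


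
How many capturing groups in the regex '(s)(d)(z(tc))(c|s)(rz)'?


To count capturing groups, count each '(' that starts a group.
Pattern: '(s)(d)(z(tc))(c|s)(rz)'
Walking through the pattern:
  Position 0: '(' -> group #1
  Position 3: '(' -> group #2
  Position 6: '(' -> group #3
  Position 8: '(' -> group #4
  Position 13: '(' -> group #5
  Position 18: '(' -> group #6
Total capturing groups: 6

6


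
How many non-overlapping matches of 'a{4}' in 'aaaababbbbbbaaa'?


Pattern 'a{4}' matches exactly 4 consecutive a's (greedy, non-overlapping).
String: 'aaaababbbbbbaaa'
Scanning for runs of a's:
  Run at pos 0: 'aaaa' (length 4) -> 1 match(es)
  Run at pos 5: 'a' (length 1) -> 0 match(es)
  Run at pos 12: 'aaa' (length 3) -> 0 match(es)
Matches found: ['aaaa']
Total: 1

1


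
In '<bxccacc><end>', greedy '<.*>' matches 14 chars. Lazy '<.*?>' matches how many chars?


Greedy '<.*>' tries to match as MUCH as possible.
Lazy '<.*?>' tries to match as LITTLE as possible.

String: '<bxccacc><end>'
Greedy '<.*>' starts at first '<' and extends to the LAST '>': '<bxccacc><end>' (14 chars)
Lazy '<.*?>' starts at first '<' and stops at the FIRST '>': '<bxccacc>' (9 chars)

9


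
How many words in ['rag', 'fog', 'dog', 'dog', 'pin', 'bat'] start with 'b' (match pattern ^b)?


Pattern ^b anchors to start of word. Check which words begin with 'b':
  'rag' -> no
  'fog' -> no
  'dog' -> no
  'dog' -> no
  'pin' -> no
  'bat' -> MATCH (starts with 'b')
Matching words: ['bat']
Count: 1

1


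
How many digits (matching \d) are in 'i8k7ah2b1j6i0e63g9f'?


\d matches any digit 0-9.
Scanning 'i8k7ah2b1j6i0e63g9f':
  pos 1: '8' -> DIGIT
  pos 3: '7' -> DIGIT
  pos 6: '2' -> DIGIT
  pos 8: '1' -> DIGIT
  pos 10: '6' -> DIGIT
  pos 12: '0' -> DIGIT
  pos 14: '6' -> DIGIT
  pos 15: '3' -> DIGIT
  pos 17: '9' -> DIGIT
Digits found: ['8', '7', '2', '1', '6', '0', '6', '3', '9']
Total: 9

9


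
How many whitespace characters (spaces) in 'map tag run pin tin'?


\s matches whitespace characters (spaces, tabs, etc.).
Text: 'map tag run pin tin'
This text has 5 words separated by spaces.
Number of spaces = number of words - 1 = 5 - 1 = 4

4


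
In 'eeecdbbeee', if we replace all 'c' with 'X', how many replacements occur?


re.sub('c', 'X', text) replaces every occurrence of 'c' with 'X'.
Text: 'eeecdbbeee'
Scanning for 'c':
  pos 3: 'c' -> replacement #1
Total replacements: 1

1


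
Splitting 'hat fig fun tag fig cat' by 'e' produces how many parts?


Splitting by 'e' breaks the string at each occurrence of the separator.
Text: 'hat fig fun tag fig cat'
Parts after split:
  Part 1: 'hat fig fun tag fig cat'
Total parts: 1

1


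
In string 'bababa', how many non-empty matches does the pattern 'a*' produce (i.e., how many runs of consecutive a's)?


Pattern 'a*' matches zero or more a's. We want non-empty runs of consecutive a's.
String: 'bababa'
Walking through the string to find runs of a's:
  Run 1: positions 1-1 -> 'a'
  Run 2: positions 3-3 -> 'a'
  Run 3: positions 5-5 -> 'a'
Non-empty runs found: ['a', 'a', 'a']
Count: 3

3


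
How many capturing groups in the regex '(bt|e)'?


To count capturing groups, count each '(' that starts a group.
Pattern: '(bt|e)'
Walking through the pattern:
  Position 0: '(' -> group #1
Total capturing groups: 1

1


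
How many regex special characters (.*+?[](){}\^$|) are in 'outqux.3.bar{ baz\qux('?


Regex special characters are: . * + ? [ ] ( ) { } \ ^ $ |
Scanning 'outqux.3.bar{ baz\qux(':
  pos 6: '.' -> SPECIAL
  pos 8: '.' -> SPECIAL
  pos 12: '{' -> SPECIAL
  pos 17: '\' -> SPECIAL
  pos 21: '(' -> SPECIAL
Special chars found: ['.', '.', '{', '\\', '(']
Total: 5

5


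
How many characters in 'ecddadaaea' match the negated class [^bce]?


Negated class [^bce] matches any char NOT in {b, c, e}
Scanning 'ecddadaaea':
  pos 0: 'e' -> no (excluded)
  pos 1: 'c' -> no (excluded)
  pos 2: 'd' -> MATCH
  pos 3: 'd' -> MATCH
  pos 4: 'a' -> MATCH
  pos 5: 'd' -> MATCH
  pos 6: 'a' -> MATCH
  pos 7: 'a' -> MATCH
  pos 8: 'e' -> no (excluded)
  pos 9: 'a' -> MATCH
Total matches: 7

7


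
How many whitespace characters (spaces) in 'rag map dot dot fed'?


\s matches whitespace characters (spaces, tabs, etc.).
Text: 'rag map dot dot fed'
This text has 5 words separated by spaces.
Number of spaces = number of words - 1 = 5 - 1 = 4

4


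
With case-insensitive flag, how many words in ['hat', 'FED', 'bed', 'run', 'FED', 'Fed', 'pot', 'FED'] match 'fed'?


Case-insensitive matching: compare each word's lowercase form to 'fed'.
  'hat' -> lower='hat' -> no
  'FED' -> lower='fed' -> MATCH
  'bed' -> lower='bed' -> no
  'run' -> lower='run' -> no
  'FED' -> lower='fed' -> MATCH
  'Fed' -> lower='fed' -> MATCH
  'pot' -> lower='pot' -> no
  'FED' -> lower='fed' -> MATCH
Matches: ['FED', 'FED', 'Fed', 'FED']
Count: 4

4


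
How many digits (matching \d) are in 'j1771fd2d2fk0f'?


\d matches any digit 0-9.
Scanning 'j1771fd2d2fk0f':
  pos 1: '1' -> DIGIT
  pos 2: '7' -> DIGIT
  pos 3: '7' -> DIGIT
  pos 4: '1' -> DIGIT
  pos 7: '2' -> DIGIT
  pos 9: '2' -> DIGIT
  pos 12: '0' -> DIGIT
Digits found: ['1', '7', '7', '1', '2', '2', '0']
Total: 7

7


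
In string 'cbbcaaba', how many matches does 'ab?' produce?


Pattern 'ab?' matches 'a' optionally followed by 'b'.
String: 'cbbcaaba'
Scanning left to right for 'a' then checking next char:
  Match 1: 'a' (a not followed by b)
  Match 2: 'ab' (a followed by b)
  Match 3: 'a' (a not followed by b)
Total matches: 3

3


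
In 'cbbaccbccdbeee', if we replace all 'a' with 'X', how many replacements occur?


re.sub('a', 'X', text) replaces every occurrence of 'a' with 'X'.
Text: 'cbbaccbccdbeee'
Scanning for 'a':
  pos 3: 'a' -> replacement #1
Total replacements: 1

1


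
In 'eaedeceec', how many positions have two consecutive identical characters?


Looking for consecutive identical characters in 'eaedeceec':
  pos 0-1: 'e' vs 'a' -> different
  pos 1-2: 'a' vs 'e' -> different
  pos 2-3: 'e' vs 'd' -> different
  pos 3-4: 'd' vs 'e' -> different
  pos 4-5: 'e' vs 'c' -> different
  pos 5-6: 'c' vs 'e' -> different
  pos 6-7: 'e' vs 'e' -> MATCH ('ee')
  pos 7-8: 'e' vs 'c' -> different
Consecutive identical pairs: ['ee']
Count: 1

1


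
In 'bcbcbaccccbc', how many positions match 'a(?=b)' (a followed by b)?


Lookahead 'a(?=b)' matches 'a' only when followed by 'b'.
String: 'bcbcbaccccbc'
Checking each position where char is 'a':
  pos 5: 'a' -> no (next='c')
Matching positions: []
Count: 0

0


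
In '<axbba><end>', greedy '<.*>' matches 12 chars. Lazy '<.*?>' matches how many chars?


Greedy '<.*>' tries to match as MUCH as possible.
Lazy '<.*?>' tries to match as LITTLE as possible.

String: '<axbba><end>'
Greedy '<.*>' starts at first '<' and extends to the LAST '>': '<axbba><end>' (12 chars)
Lazy '<.*?>' starts at first '<' and stops at the FIRST '>': '<axbba>' (7 chars)

7


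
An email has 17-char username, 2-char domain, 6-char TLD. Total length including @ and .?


An email address has format: username@domain.tld
Username length: 17
'@' character: 1
Domain length: 2
'.' character: 1
TLD length: 6
Total = 17 + 1 + 2 + 1 + 6 = 27

27


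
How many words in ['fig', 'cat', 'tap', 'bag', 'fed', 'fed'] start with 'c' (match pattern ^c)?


Pattern ^c anchors to start of word. Check which words begin with 'c':
  'fig' -> no
  'cat' -> MATCH (starts with 'c')
  'tap' -> no
  'bag' -> no
  'fed' -> no
  'fed' -> no
Matching words: ['cat']
Count: 1

1


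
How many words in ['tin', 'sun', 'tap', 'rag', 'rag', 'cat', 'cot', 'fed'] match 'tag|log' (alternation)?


Alternation 'tag|log' matches either 'tag' or 'log'.
Checking each word:
  'tin' -> no
  'sun' -> no
  'tap' -> no
  'rag' -> no
  'rag' -> no
  'cat' -> no
  'cot' -> no
  'fed' -> no
Matches: []
Count: 0

0


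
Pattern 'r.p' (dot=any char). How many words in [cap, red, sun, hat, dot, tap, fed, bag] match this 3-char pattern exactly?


Pattern 'r.p' means: starts with 'r', any single char, ends with 'p'.
Checking each word (must be exactly 3 chars):
  'cap' (len=3): no
  'red' (len=3): no
  'sun' (len=3): no
  'hat' (len=3): no
  'dot' (len=3): no
  'tap' (len=3): no
  'fed' (len=3): no
  'bag' (len=3): no
Matching words: []
Total: 0

0


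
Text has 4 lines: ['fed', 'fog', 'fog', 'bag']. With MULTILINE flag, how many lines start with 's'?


With MULTILINE flag, ^ matches the start of each line.
Lines: ['fed', 'fog', 'fog', 'bag']
Checking which lines start with 's':
  Line 1: 'fed' -> no
  Line 2: 'fog' -> no
  Line 3: 'fog' -> no
  Line 4: 'bag' -> no
Matching lines: []
Count: 0

0


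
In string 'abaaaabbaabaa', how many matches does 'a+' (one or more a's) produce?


Pattern 'a+' matches one or more consecutive a's.
String: 'abaaaabbaabaa'
Scanning for runs of a:
  Match 1: 'a' (length 1)
  Match 2: 'aaaa' (length 4)
  Match 3: 'aa' (length 2)
  Match 4: 'aa' (length 2)
Total matches: 4

4


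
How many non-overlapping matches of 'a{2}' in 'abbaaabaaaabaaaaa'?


Pattern 'a{2}' matches exactly 2 consecutive a's (greedy, non-overlapping).
String: 'abbaaabaaaabaaaaa'
Scanning for runs of a's:
  Run at pos 0: 'a' (length 1) -> 0 match(es)
  Run at pos 3: 'aaa' (length 3) -> 1 match(es)
  Run at pos 7: 'aaaa' (length 4) -> 2 match(es)
  Run at pos 12: 'aaaaa' (length 5) -> 2 match(es)
Matches found: ['aa', 'aa', 'aa', 'aa', 'aa']
Total: 5

5


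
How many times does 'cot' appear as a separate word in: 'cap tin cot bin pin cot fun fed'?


Scanning each word for exact match 'cot':
  Word 1: 'cap' -> no
  Word 2: 'tin' -> no
  Word 3: 'cot' -> MATCH
  Word 4: 'bin' -> no
  Word 5: 'pin' -> no
  Word 6: 'cot' -> MATCH
  Word 7: 'fun' -> no
  Word 8: 'fed' -> no
Total matches: 2

2


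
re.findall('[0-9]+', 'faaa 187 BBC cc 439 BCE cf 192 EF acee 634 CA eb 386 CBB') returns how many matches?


Pattern '[0-9]+' finds one or more digits.
Text: 'faaa 187 BBC cc 439 BCE cf 192 EF acee 634 CA eb 386 CBB'
Scanning for matches:
  Match 1: '187'
  Match 2: '439'
  Match 3: '192'
  Match 4: '634'
  Match 5: '386'
Total matches: 5

5


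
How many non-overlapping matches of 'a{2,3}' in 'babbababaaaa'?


Pattern 'a{2,3}' matches between 2 and 3 consecutive a's (greedy).
String: 'babbababaaaa'
Finding runs of a's and applying greedy matching:
  Run at pos 1: 'a' (length 1)
  Run at pos 4: 'a' (length 1)
  Run at pos 6: 'a' (length 1)
  Run at pos 8: 'aaaa' (length 4)
Matches: ['aaa']
Count: 1

1


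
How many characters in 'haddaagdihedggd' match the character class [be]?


Character class [be] matches any of: {b, e}
Scanning string 'haddaagdihedggd' character by character:
  pos 0: 'h' -> no
  pos 1: 'a' -> no
  pos 2: 'd' -> no
  pos 3: 'd' -> no
  pos 4: 'a' -> no
  pos 5: 'a' -> no
  pos 6: 'g' -> no
  pos 7: 'd' -> no
  pos 8: 'i' -> no
  pos 9: 'h' -> no
  pos 10: 'e' -> MATCH
  pos 11: 'd' -> no
  pos 12: 'g' -> no
  pos 13: 'g' -> no
  pos 14: 'd' -> no
Total matches: 1

1


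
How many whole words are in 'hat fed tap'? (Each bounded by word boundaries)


Word boundaries (\b) mark the start/end of each word.
Text: 'hat fed tap'
Splitting by whitespace:
  Word 1: 'hat'
  Word 2: 'fed'
  Word 3: 'tap'
Total whole words: 3

3


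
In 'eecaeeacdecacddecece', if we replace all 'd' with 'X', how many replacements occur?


re.sub('d', 'X', text) replaces every occurrence of 'd' with 'X'.
Text: 'eecaeeacdecacddecece'
Scanning for 'd':
  pos 8: 'd' -> replacement #1
  pos 13: 'd' -> replacement #2
  pos 14: 'd' -> replacement #3
Total replacements: 3

3


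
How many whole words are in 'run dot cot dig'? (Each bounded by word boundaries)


Word boundaries (\b) mark the start/end of each word.
Text: 'run dot cot dig'
Splitting by whitespace:
  Word 1: 'run'
  Word 2: 'dot'
  Word 3: 'cot'
  Word 4: 'dig'
Total whole words: 4

4


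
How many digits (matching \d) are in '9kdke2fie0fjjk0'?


\d matches any digit 0-9.
Scanning '9kdke2fie0fjjk0':
  pos 0: '9' -> DIGIT
  pos 5: '2' -> DIGIT
  pos 9: '0' -> DIGIT
  pos 14: '0' -> DIGIT
Digits found: ['9', '2', '0', '0']
Total: 4

4


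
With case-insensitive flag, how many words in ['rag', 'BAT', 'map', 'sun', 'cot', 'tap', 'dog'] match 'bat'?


Case-insensitive matching: compare each word's lowercase form to 'bat'.
  'rag' -> lower='rag' -> no
  'BAT' -> lower='bat' -> MATCH
  'map' -> lower='map' -> no
  'sun' -> lower='sun' -> no
  'cot' -> lower='cot' -> no
  'tap' -> lower='tap' -> no
  'dog' -> lower='dog' -> no
Matches: ['BAT']
Count: 1

1


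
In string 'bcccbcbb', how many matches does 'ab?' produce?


Pattern 'ab?' matches 'a' optionally followed by 'b'.
String: 'bcccbcbb'
Scanning left to right for 'a' then checking next char:
Total matches: 0

0


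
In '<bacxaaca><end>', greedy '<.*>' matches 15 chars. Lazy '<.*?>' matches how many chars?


Greedy '<.*>' tries to match as MUCH as possible.
Lazy '<.*?>' tries to match as LITTLE as possible.

String: '<bacxaaca><end>'
Greedy '<.*>' starts at first '<' and extends to the LAST '>': '<bacxaaca><end>' (15 chars)
Lazy '<.*?>' starts at first '<' and stops at the FIRST '>': '<bacxaaca>' (10 chars)

10


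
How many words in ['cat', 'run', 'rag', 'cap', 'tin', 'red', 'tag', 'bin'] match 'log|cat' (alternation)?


Alternation 'log|cat' matches either 'log' or 'cat'.
Checking each word:
  'cat' -> MATCH
  'run' -> no
  'rag' -> no
  'cap' -> no
  'tin' -> no
  'red' -> no
  'tag' -> no
  'bin' -> no
Matches: ['cat']
Count: 1

1


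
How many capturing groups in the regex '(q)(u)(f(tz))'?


To count capturing groups, count each '(' that starts a group.
Pattern: '(q)(u)(f(tz))'
Walking through the pattern:
  Position 0: '(' -> group #1
  Position 3: '(' -> group #2
  Position 6: '(' -> group #3
  Position 8: '(' -> group #4
Total capturing groups: 4

4


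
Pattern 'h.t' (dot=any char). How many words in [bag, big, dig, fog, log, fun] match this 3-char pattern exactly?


Pattern 'h.t' means: starts with 'h', any single char, ends with 't'.
Checking each word (must be exactly 3 chars):
  'bag' (len=3): no
  'big' (len=3): no
  'dig' (len=3): no
  'fog' (len=3): no
  'log' (len=3): no
  'fun' (len=3): no
Matching words: []
Total: 0

0


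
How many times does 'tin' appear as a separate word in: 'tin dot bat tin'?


Scanning each word for exact match 'tin':
  Word 1: 'tin' -> MATCH
  Word 2: 'dot' -> no
  Word 3: 'bat' -> no
  Word 4: 'tin' -> MATCH
Total matches: 2

2


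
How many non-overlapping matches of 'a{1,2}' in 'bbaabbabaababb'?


Pattern 'a{1,2}' matches between 1 and 2 consecutive a's (greedy).
String: 'bbaabbabaababb'
Finding runs of a's and applying greedy matching:
  Run at pos 2: 'aa' (length 2)
  Run at pos 6: 'a' (length 1)
  Run at pos 8: 'aa' (length 2)
  Run at pos 11: 'a' (length 1)
Matches: ['aa', 'a', 'aa', 'a']
Count: 4

4


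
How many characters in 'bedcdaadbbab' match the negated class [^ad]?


Negated class [^ad] matches any char NOT in {a, d}
Scanning 'bedcdaadbbab':
  pos 0: 'b' -> MATCH
  pos 1: 'e' -> MATCH
  pos 2: 'd' -> no (excluded)
  pos 3: 'c' -> MATCH
  pos 4: 'd' -> no (excluded)
  pos 5: 'a' -> no (excluded)
  pos 6: 'a' -> no (excluded)
  pos 7: 'd' -> no (excluded)
  pos 8: 'b' -> MATCH
  pos 9: 'b' -> MATCH
  pos 10: 'a' -> no (excluded)
  pos 11: 'b' -> MATCH
Total matches: 6

6


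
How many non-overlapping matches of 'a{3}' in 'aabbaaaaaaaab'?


Pattern 'a{3}' matches exactly 3 consecutive a's (greedy, non-overlapping).
String: 'aabbaaaaaaaab'
Scanning for runs of a's:
  Run at pos 0: 'aa' (length 2) -> 0 match(es)
  Run at pos 4: 'aaaaaaaa' (length 8) -> 2 match(es)
Matches found: ['aaa', 'aaa']
Total: 2

2


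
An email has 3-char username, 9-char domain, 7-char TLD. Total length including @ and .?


An email address has format: username@domain.tld
Username length: 3
'@' character: 1
Domain length: 9
'.' character: 1
TLD length: 7
Total = 3 + 1 + 9 + 1 + 7 = 21

21


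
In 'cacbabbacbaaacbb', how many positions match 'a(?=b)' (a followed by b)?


Lookahead 'a(?=b)' matches 'a' only when followed by 'b'.
String: 'cacbabbacbaaacbb'
Checking each position where char is 'a':
  pos 1: 'a' -> no (next='c')
  pos 4: 'a' -> MATCH (next='b')
  pos 7: 'a' -> no (next='c')
  pos 10: 'a' -> no (next='a')
  pos 11: 'a' -> no (next='a')
  pos 12: 'a' -> no (next='c')
Matching positions: [4]
Count: 1

1


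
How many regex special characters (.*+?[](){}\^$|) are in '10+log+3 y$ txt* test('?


Regex special characters are: . * + ? [ ] ( ) { } \ ^ $ |
Scanning '10+log+3 y$ txt* test(':
  pos 2: '+' -> SPECIAL
  pos 6: '+' -> SPECIAL
  pos 10: '$' -> SPECIAL
  pos 15: '*' -> SPECIAL
  pos 21: '(' -> SPECIAL
Special chars found: ['+', '+', '$', '*', '(']
Total: 5

5


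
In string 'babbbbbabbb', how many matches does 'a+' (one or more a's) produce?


Pattern 'a+' matches one or more consecutive a's.
String: 'babbbbbabbb'
Scanning for runs of a:
  Match 1: 'a' (length 1)
  Match 2: 'a' (length 1)
Total matches: 2

2


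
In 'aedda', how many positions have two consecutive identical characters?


Looking for consecutive identical characters in 'aedda':
  pos 0-1: 'a' vs 'e' -> different
  pos 1-2: 'e' vs 'd' -> different
  pos 2-3: 'd' vs 'd' -> MATCH ('dd')
  pos 3-4: 'd' vs 'a' -> different
Consecutive identical pairs: ['dd']
Count: 1

1


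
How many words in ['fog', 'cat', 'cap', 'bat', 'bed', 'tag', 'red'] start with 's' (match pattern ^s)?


Pattern ^s anchors to start of word. Check which words begin with 's':
  'fog' -> no
  'cat' -> no
  'cap' -> no
  'bat' -> no
  'bed' -> no
  'tag' -> no
  'red' -> no
Matching words: []
Count: 0

0


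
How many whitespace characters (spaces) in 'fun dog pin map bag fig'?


\s matches whitespace characters (spaces, tabs, etc.).
Text: 'fun dog pin map bag fig'
This text has 6 words separated by spaces.
Number of spaces = number of words - 1 = 6 - 1 = 5

5


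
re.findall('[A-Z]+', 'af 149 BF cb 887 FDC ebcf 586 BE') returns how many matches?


Pattern '[A-Z]+' finds one or more uppercase letters.
Text: 'af 149 BF cb 887 FDC ebcf 586 BE'
Scanning for matches:
  Match 1: 'BF'
  Match 2: 'FDC'
  Match 3: 'BE'
Total matches: 3

3


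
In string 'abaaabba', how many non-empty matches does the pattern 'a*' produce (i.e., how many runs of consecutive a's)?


Pattern 'a*' matches zero or more a's. We want non-empty runs of consecutive a's.
String: 'abaaabba'
Walking through the string to find runs of a's:
  Run 1: positions 0-0 -> 'a'
  Run 2: positions 2-4 -> 'aaa'
  Run 3: positions 7-7 -> 'a'
Non-empty runs found: ['a', 'aaa', 'a']
Count: 3

3


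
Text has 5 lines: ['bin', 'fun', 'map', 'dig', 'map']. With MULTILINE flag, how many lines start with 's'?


With MULTILINE flag, ^ matches the start of each line.
Lines: ['bin', 'fun', 'map', 'dig', 'map']
Checking which lines start with 's':
  Line 1: 'bin' -> no
  Line 2: 'fun' -> no
  Line 3: 'map' -> no
  Line 4: 'dig' -> no
  Line 5: 'map' -> no
Matching lines: []
Count: 0

0


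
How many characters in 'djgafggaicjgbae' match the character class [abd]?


Character class [abd] matches any of: {a, b, d}
Scanning string 'djgafggaicjgbae' character by character:
  pos 0: 'd' -> MATCH
  pos 1: 'j' -> no
  pos 2: 'g' -> no
  pos 3: 'a' -> MATCH
  pos 4: 'f' -> no
  pos 5: 'g' -> no
  pos 6: 'g' -> no
  pos 7: 'a' -> MATCH
  pos 8: 'i' -> no
  pos 9: 'c' -> no
  pos 10: 'j' -> no
  pos 11: 'g' -> no
  pos 12: 'b' -> MATCH
  pos 13: 'a' -> MATCH
  pos 14: 'e' -> no
Total matches: 5

5


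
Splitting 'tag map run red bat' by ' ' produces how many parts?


Splitting by ' ' breaks the string at each occurrence of the separator.
Text: 'tag map run red bat'
Parts after split:
  Part 1: 'tag'
  Part 2: 'map'
  Part 3: 'run'
  Part 4: 'red'
  Part 5: 'bat'
Total parts: 5

5


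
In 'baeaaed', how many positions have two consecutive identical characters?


Looking for consecutive identical characters in 'baeaaed':
  pos 0-1: 'b' vs 'a' -> different
  pos 1-2: 'a' vs 'e' -> different
  pos 2-3: 'e' vs 'a' -> different
  pos 3-4: 'a' vs 'a' -> MATCH ('aa')
  pos 4-5: 'a' vs 'e' -> different
  pos 5-6: 'e' vs 'd' -> different
Consecutive identical pairs: ['aa']
Count: 1

1


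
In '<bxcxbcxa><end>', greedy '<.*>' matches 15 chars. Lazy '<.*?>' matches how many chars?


Greedy '<.*>' tries to match as MUCH as possible.
Lazy '<.*?>' tries to match as LITTLE as possible.

String: '<bxcxbcxa><end>'
Greedy '<.*>' starts at first '<' and extends to the LAST '>': '<bxcxbcxa><end>' (15 chars)
Lazy '<.*?>' starts at first '<' and stops at the FIRST '>': '<bxcxbcxa>' (10 chars)

10


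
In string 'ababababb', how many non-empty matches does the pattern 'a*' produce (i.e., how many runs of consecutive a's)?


Pattern 'a*' matches zero or more a's. We want non-empty runs of consecutive a's.
String: 'ababababb'
Walking through the string to find runs of a's:
  Run 1: positions 0-0 -> 'a'
  Run 2: positions 2-2 -> 'a'
  Run 3: positions 4-4 -> 'a'
  Run 4: positions 6-6 -> 'a'
Non-empty runs found: ['a', 'a', 'a', 'a']
Count: 4

4


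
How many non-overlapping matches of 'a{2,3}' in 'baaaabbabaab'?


Pattern 'a{2,3}' matches between 2 and 3 consecutive a's (greedy).
String: 'baaaabbabaab'
Finding runs of a's and applying greedy matching:
  Run at pos 1: 'aaaa' (length 4)
  Run at pos 7: 'a' (length 1)
  Run at pos 9: 'aa' (length 2)
Matches: ['aaa', 'aa']
Count: 2

2


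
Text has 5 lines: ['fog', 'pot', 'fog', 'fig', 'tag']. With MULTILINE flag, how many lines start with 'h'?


With MULTILINE flag, ^ matches the start of each line.
Lines: ['fog', 'pot', 'fog', 'fig', 'tag']
Checking which lines start with 'h':
  Line 1: 'fog' -> no
  Line 2: 'pot' -> no
  Line 3: 'fog' -> no
  Line 4: 'fig' -> no
  Line 5: 'tag' -> no
Matching lines: []
Count: 0

0


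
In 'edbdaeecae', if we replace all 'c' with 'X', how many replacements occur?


re.sub('c', 'X', text) replaces every occurrence of 'c' with 'X'.
Text: 'edbdaeecae'
Scanning for 'c':
  pos 7: 'c' -> replacement #1
Total replacements: 1

1


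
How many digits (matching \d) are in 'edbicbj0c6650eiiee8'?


\d matches any digit 0-9.
Scanning 'edbicbj0c6650eiiee8':
  pos 7: '0' -> DIGIT
  pos 9: '6' -> DIGIT
  pos 10: '6' -> DIGIT
  pos 11: '5' -> DIGIT
  pos 12: '0' -> DIGIT
  pos 18: '8' -> DIGIT
Digits found: ['0', '6', '6', '5', '0', '8']
Total: 6

6


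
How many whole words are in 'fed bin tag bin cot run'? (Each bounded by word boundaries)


Word boundaries (\b) mark the start/end of each word.
Text: 'fed bin tag bin cot run'
Splitting by whitespace:
  Word 1: 'fed'
  Word 2: 'bin'
  Word 3: 'tag'
  Word 4: 'bin'
  Word 5: 'cot'
  Word 6: 'run'
Total whole words: 6

6


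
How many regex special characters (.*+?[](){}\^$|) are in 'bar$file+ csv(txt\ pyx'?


Regex special characters are: . * + ? [ ] ( ) { } \ ^ $ |
Scanning 'bar$file+ csv(txt\ pyx':
  pos 3: '$' -> SPECIAL
  pos 8: '+' -> SPECIAL
  pos 13: '(' -> SPECIAL
  pos 17: '\' -> SPECIAL
Special chars found: ['$', '+', '(', '\\']
Total: 4

4


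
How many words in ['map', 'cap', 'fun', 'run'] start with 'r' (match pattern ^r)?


Pattern ^r anchors to start of word. Check which words begin with 'r':
  'map' -> no
  'cap' -> no
  'fun' -> no
  'run' -> MATCH (starts with 'r')
Matching words: ['run']
Count: 1

1


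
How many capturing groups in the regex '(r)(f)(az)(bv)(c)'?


To count capturing groups, count each '(' that starts a group.
Pattern: '(r)(f)(az)(bv)(c)'
Walking through the pattern:
  Position 0: '(' -> group #1
  Position 3: '(' -> group #2
  Position 6: '(' -> group #3
  Position 10: '(' -> group #4
  Position 14: '(' -> group #5
Total capturing groups: 5

5


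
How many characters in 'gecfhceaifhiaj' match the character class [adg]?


Character class [adg] matches any of: {a, d, g}
Scanning string 'gecfhceaifhiaj' character by character:
  pos 0: 'g' -> MATCH
  pos 1: 'e' -> no
  pos 2: 'c' -> no
  pos 3: 'f' -> no
  pos 4: 'h' -> no
  pos 5: 'c' -> no
  pos 6: 'e' -> no
  pos 7: 'a' -> MATCH
  pos 8: 'i' -> no
  pos 9: 'f' -> no
  pos 10: 'h' -> no
  pos 11: 'i' -> no
  pos 12: 'a' -> MATCH
  pos 13: 'j' -> no
Total matches: 3

3


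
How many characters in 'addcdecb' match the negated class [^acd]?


Negated class [^acd] matches any char NOT in {a, c, d}
Scanning 'addcdecb':
  pos 0: 'a' -> no (excluded)
  pos 1: 'd' -> no (excluded)
  pos 2: 'd' -> no (excluded)
  pos 3: 'c' -> no (excluded)
  pos 4: 'd' -> no (excluded)
  pos 5: 'e' -> MATCH
  pos 6: 'c' -> no (excluded)
  pos 7: 'b' -> MATCH
Total matches: 2

2


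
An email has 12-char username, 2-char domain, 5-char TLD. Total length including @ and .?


An email address has format: username@domain.tld
Username length: 12
'@' character: 1
Domain length: 2
'.' character: 1
TLD length: 5
Total = 12 + 1 + 2 + 1 + 5 = 21

21


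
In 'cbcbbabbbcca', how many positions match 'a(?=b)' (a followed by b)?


Lookahead 'a(?=b)' matches 'a' only when followed by 'b'.
String: 'cbcbbabbbcca'
Checking each position where char is 'a':
  pos 5: 'a' -> MATCH (next='b')
Matching positions: [5]
Count: 1

1


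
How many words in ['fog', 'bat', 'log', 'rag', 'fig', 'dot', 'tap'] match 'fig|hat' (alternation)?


Alternation 'fig|hat' matches either 'fig' or 'hat'.
Checking each word:
  'fog' -> no
  'bat' -> no
  'log' -> no
  'rag' -> no
  'fig' -> MATCH
  'dot' -> no
  'tap' -> no
Matches: ['fig']
Count: 1

1


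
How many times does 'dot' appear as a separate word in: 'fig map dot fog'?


Scanning each word for exact match 'dot':
  Word 1: 'fig' -> no
  Word 2: 'map' -> no
  Word 3: 'dot' -> MATCH
  Word 4: 'fog' -> no
Total matches: 1

1


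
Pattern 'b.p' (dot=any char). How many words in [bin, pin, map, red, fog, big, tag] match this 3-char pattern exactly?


Pattern 'b.p' means: starts with 'b', any single char, ends with 'p'.
Checking each word (must be exactly 3 chars):
  'bin' (len=3): no
  'pin' (len=3): no
  'map' (len=3): no
  'red' (len=3): no
  'fog' (len=3): no
  'big' (len=3): no
  'tag' (len=3): no
Matching words: []
Total: 0

0


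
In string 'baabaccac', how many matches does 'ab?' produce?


Pattern 'ab?' matches 'a' optionally followed by 'b'.
String: 'baabaccac'
Scanning left to right for 'a' then checking next char:
  Match 1: 'a' (a not followed by b)
  Match 2: 'ab' (a followed by b)
  Match 3: 'a' (a not followed by b)
  Match 4: 'a' (a not followed by b)
Total matches: 4

4


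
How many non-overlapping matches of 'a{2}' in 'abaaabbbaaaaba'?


Pattern 'a{2}' matches exactly 2 consecutive a's (greedy, non-overlapping).
String: 'abaaabbbaaaaba'
Scanning for runs of a's:
  Run at pos 0: 'a' (length 1) -> 0 match(es)
  Run at pos 2: 'aaa' (length 3) -> 1 match(es)
  Run at pos 8: 'aaaa' (length 4) -> 2 match(es)
  Run at pos 13: 'a' (length 1) -> 0 match(es)
Matches found: ['aa', 'aa', 'aa']
Total: 3

3


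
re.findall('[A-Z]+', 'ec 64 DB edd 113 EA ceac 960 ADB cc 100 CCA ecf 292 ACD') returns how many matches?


Pattern '[A-Z]+' finds one or more uppercase letters.
Text: 'ec 64 DB edd 113 EA ceac 960 ADB cc 100 CCA ecf 292 ACD'
Scanning for matches:
  Match 1: 'DB'
  Match 2: 'EA'
  Match 3: 'ADB'
  Match 4: 'CCA'
  Match 5: 'ACD'
Total matches: 5

5


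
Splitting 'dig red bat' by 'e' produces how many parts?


Splitting by 'e' breaks the string at each occurrence of the separator.
Text: 'dig red bat'
Parts after split:
  Part 1: 'dig r'
  Part 2: 'd bat'
Total parts: 2

2


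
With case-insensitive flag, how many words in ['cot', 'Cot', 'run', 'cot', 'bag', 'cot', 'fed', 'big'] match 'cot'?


Case-insensitive matching: compare each word's lowercase form to 'cot'.
  'cot' -> lower='cot' -> MATCH
  'Cot' -> lower='cot' -> MATCH
  'run' -> lower='run' -> no
  'cot' -> lower='cot' -> MATCH
  'bag' -> lower='bag' -> no
  'cot' -> lower='cot' -> MATCH
  'fed' -> lower='fed' -> no
  'big' -> lower='big' -> no
Matches: ['cot', 'Cot', 'cot', 'cot']
Count: 4

4


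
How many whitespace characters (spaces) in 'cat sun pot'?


\s matches whitespace characters (spaces, tabs, etc.).
Text: 'cat sun pot'
This text has 3 words separated by spaces.
Number of spaces = number of words - 1 = 3 - 1 = 2

2


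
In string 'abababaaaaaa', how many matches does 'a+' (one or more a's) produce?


Pattern 'a+' matches one or more consecutive a's.
String: 'abababaaaaaa'
Scanning for runs of a:
  Match 1: 'a' (length 1)
  Match 2: 'a' (length 1)
  Match 3: 'a' (length 1)
  Match 4: 'aaaaaa' (length 6)
Total matches: 4

4


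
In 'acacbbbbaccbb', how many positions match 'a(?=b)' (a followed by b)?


Lookahead 'a(?=b)' matches 'a' only when followed by 'b'.
String: 'acacbbbbaccbb'
Checking each position where char is 'a':
  pos 0: 'a' -> no (next='c')
  pos 2: 'a' -> no (next='c')
  pos 8: 'a' -> no (next='c')
Matching positions: []
Count: 0

0


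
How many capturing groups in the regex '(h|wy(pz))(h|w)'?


To count capturing groups, count each '(' that starts a group.
Pattern: '(h|wy(pz))(h|w)'
Walking through the pattern:
  Position 0: '(' -> group #1
  Position 5: '(' -> group #2
  Position 10: '(' -> group #3
Total capturing groups: 3

3


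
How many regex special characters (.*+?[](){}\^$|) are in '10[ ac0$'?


Regex special characters are: . * + ? [ ] ( ) { } \ ^ $ |
Scanning '10[ ac0$':
  pos 2: '[' -> SPECIAL
  pos 7: '$' -> SPECIAL
Special chars found: ['[', '$']
Total: 2

2


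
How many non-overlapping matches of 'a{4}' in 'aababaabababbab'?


Pattern 'a{4}' matches exactly 4 consecutive a's (greedy, non-overlapping).
String: 'aababaabababbab'
Scanning for runs of a's:
  Run at pos 0: 'aa' (length 2) -> 0 match(es)
  Run at pos 3: 'a' (length 1) -> 0 match(es)
  Run at pos 5: 'aa' (length 2) -> 0 match(es)
  Run at pos 8: 'a' (length 1) -> 0 match(es)
  Run at pos 10: 'a' (length 1) -> 0 match(es)
  Run at pos 13: 'a' (length 1) -> 0 match(es)
Matches found: []
Total: 0

0


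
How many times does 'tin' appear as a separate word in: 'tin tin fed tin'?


Scanning each word for exact match 'tin':
  Word 1: 'tin' -> MATCH
  Word 2: 'tin' -> MATCH
  Word 3: 'fed' -> no
  Word 4: 'tin' -> MATCH
Total matches: 3

3


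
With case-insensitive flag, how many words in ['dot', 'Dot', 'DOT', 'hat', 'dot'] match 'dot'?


Case-insensitive matching: compare each word's lowercase form to 'dot'.
  'dot' -> lower='dot' -> MATCH
  'Dot' -> lower='dot' -> MATCH
  'DOT' -> lower='dot' -> MATCH
  'hat' -> lower='hat' -> no
  'dot' -> lower='dot' -> MATCH
Matches: ['dot', 'Dot', 'DOT', 'dot']
Count: 4

4


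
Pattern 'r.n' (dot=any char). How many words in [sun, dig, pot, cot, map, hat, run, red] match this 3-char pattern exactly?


Pattern 'r.n' means: starts with 'r', any single char, ends with 'n'.
Checking each word (must be exactly 3 chars):
  'sun' (len=3): no
  'dig' (len=3): no
  'pot' (len=3): no
  'cot' (len=3): no
  'map' (len=3): no
  'hat' (len=3): no
  'run' (len=3): MATCH
  'red' (len=3): no
Matching words: ['run']
Total: 1

1


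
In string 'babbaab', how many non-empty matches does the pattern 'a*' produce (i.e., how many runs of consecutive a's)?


Pattern 'a*' matches zero or more a's. We want non-empty runs of consecutive a's.
String: 'babbaab'
Walking through the string to find runs of a's:
  Run 1: positions 1-1 -> 'a'
  Run 2: positions 4-5 -> 'aa'
Non-empty runs found: ['a', 'aa']
Count: 2

2


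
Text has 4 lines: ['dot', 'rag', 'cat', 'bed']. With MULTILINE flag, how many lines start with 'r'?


With MULTILINE flag, ^ matches the start of each line.
Lines: ['dot', 'rag', 'cat', 'bed']
Checking which lines start with 'r':
  Line 1: 'dot' -> no
  Line 2: 'rag' -> MATCH
  Line 3: 'cat' -> no
  Line 4: 'bed' -> no
Matching lines: ['rag']
Count: 1

1


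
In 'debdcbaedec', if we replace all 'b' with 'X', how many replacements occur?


re.sub('b', 'X', text) replaces every occurrence of 'b' with 'X'.
Text: 'debdcbaedec'
Scanning for 'b':
  pos 2: 'b' -> replacement #1
  pos 5: 'b' -> replacement #2
Total replacements: 2

2


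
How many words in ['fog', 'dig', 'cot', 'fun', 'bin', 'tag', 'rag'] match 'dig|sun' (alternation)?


Alternation 'dig|sun' matches either 'dig' or 'sun'.
Checking each word:
  'fog' -> no
  'dig' -> MATCH
  'cot' -> no
  'fun' -> no
  'bin' -> no
  'tag' -> no
  'rag' -> no
Matches: ['dig']
Count: 1

1


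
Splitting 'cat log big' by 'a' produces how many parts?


Splitting by 'a' breaks the string at each occurrence of the separator.
Text: 'cat log big'
Parts after split:
  Part 1: 'c'
  Part 2: 't log big'
Total parts: 2

2


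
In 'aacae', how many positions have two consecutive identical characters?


Looking for consecutive identical characters in 'aacae':
  pos 0-1: 'a' vs 'a' -> MATCH ('aa')
  pos 1-2: 'a' vs 'c' -> different
  pos 2-3: 'c' vs 'a' -> different
  pos 3-4: 'a' vs 'e' -> different
Consecutive identical pairs: ['aa']
Count: 1

1


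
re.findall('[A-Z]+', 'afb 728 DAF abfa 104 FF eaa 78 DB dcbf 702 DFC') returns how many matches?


Pattern '[A-Z]+' finds one or more uppercase letters.
Text: 'afb 728 DAF abfa 104 FF eaa 78 DB dcbf 702 DFC'
Scanning for matches:
  Match 1: 'DAF'
  Match 2: 'FF'
  Match 3: 'DB'
  Match 4: 'DFC'
Total matches: 4

4


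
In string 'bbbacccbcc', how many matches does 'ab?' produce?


Pattern 'ab?' matches 'a' optionally followed by 'b'.
String: 'bbbacccbcc'
Scanning left to right for 'a' then checking next char:
  Match 1: 'a' (a not followed by b)
Total matches: 1

1


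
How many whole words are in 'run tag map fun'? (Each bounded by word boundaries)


Word boundaries (\b) mark the start/end of each word.
Text: 'run tag map fun'
Splitting by whitespace:
  Word 1: 'run'
  Word 2: 'tag'
  Word 3: 'map'
  Word 4: 'fun'
Total whole words: 4

4


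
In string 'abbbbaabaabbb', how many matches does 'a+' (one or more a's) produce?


Pattern 'a+' matches one or more consecutive a's.
String: 'abbbbaabaabbb'
Scanning for runs of a:
  Match 1: 'a' (length 1)
  Match 2: 'aa' (length 2)
  Match 3: 'aa' (length 2)
Total matches: 3

3


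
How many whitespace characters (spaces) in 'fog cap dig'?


\s matches whitespace characters (spaces, tabs, etc.).
Text: 'fog cap dig'
This text has 3 words separated by spaces.
Number of spaces = number of words - 1 = 3 - 1 = 2

2


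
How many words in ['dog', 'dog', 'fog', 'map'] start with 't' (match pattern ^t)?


Pattern ^t anchors to start of word. Check which words begin with 't':
  'dog' -> no
  'dog' -> no
  'fog' -> no
  'map' -> no
Matching words: []
Count: 0

0


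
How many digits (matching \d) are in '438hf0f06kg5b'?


\d matches any digit 0-9.
Scanning '438hf0f06kg5b':
  pos 0: '4' -> DIGIT
  pos 1: '3' -> DIGIT
  pos 2: '8' -> DIGIT
  pos 5: '0' -> DIGIT
  pos 7: '0' -> DIGIT
  pos 8: '6' -> DIGIT
  pos 11: '5' -> DIGIT
Digits found: ['4', '3', '8', '0', '0', '6', '5']
Total: 7

7


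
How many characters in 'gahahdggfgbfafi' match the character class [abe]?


Character class [abe] matches any of: {a, b, e}
Scanning string 'gahahdggfgbfafi' character by character:
  pos 0: 'g' -> no
  pos 1: 'a' -> MATCH
  pos 2: 'h' -> no
  pos 3: 'a' -> MATCH
  pos 4: 'h' -> no
  pos 5: 'd' -> no
  pos 6: 'g' -> no
  pos 7: 'g' -> no
  pos 8: 'f' -> no
  pos 9: 'g' -> no
  pos 10: 'b' -> MATCH
  pos 11: 'f' -> no
  pos 12: 'a' -> MATCH
  pos 13: 'f' -> no
  pos 14: 'i' -> no
Total matches: 4

4
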